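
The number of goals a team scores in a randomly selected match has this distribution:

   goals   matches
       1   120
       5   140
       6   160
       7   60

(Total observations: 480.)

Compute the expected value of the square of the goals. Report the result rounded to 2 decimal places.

Total = 480, so P(goals=1) = 120/480, etc.
E[X²] = (1/4)·1 + (7/24)·25 + (1/3)·36 + (1/8)·49
     = 77/3 ≈ 25.67

25.67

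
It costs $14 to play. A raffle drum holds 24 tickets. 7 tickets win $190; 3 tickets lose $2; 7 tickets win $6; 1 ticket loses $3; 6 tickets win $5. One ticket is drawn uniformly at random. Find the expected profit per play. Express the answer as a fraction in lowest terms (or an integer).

E[payout] = (7/24)·190 + (3/24)·(-2) + (7/24)·6 + (1/24)·(-3) + (6/24)·5 = 1393/24
Expected profit = 1393/24 − 14 = 1057/24

1057/24 dollars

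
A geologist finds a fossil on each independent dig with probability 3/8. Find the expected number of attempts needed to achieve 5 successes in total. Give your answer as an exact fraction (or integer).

By linearity (sum of 5 independent geometric waits), E[trials] = 5/p = 5/(3/8) = 40/3.

40/3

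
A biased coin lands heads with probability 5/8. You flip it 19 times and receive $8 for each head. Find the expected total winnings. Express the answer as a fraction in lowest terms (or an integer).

$95

E[#heads] = 19·5/8 = 95/8 (linearity over flips).
E[winnings] = 8·95/8 = 95.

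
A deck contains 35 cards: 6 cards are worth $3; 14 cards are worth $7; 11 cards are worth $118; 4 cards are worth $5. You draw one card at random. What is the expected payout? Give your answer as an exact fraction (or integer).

1434/35 dollars

E[payout] = (6/35)·3 + (14/35)·7 + (11/35)·118 + (4/35)·5 = 1434/35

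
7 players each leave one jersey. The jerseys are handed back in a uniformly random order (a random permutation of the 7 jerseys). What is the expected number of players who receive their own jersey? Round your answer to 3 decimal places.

Let Xᵢ = 1 if person i gets their own jersey. For each i, P(Xᵢ=1) = 1/7.
By linearity of expectation, E[X₁+…+X_7] = 7·(1/7) = 1.
≈ 1.000

1.000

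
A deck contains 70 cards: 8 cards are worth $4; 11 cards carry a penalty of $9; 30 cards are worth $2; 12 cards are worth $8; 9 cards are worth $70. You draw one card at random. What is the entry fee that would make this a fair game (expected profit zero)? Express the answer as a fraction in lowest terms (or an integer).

E[payout] = (8/70)·4 + (11/70)·(-9) + (30/70)·2 + (12/70)·8 + (9/70)·70 = 719/70
Fair fee = E[payout] = 719/70

719/70 dollars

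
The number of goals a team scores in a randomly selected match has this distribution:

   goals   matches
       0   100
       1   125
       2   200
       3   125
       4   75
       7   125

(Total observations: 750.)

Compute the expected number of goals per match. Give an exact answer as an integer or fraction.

83/30

Total = 750, so P(goals=0) = 100/750, etc.
E[X] = (2/15)·0 + (1/6)·1 + (4/15)·2 + (1/6)·3 + (1/10)·4 + (1/6)·7
     = 83/30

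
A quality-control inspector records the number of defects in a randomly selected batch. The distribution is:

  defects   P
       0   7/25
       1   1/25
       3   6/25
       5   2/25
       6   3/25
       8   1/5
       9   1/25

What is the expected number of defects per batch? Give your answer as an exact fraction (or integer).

96/25

E[X] = (7/25)·0 + (1/25)·1 + (6/25)·3 + (2/25)·5 + (3/25)·6 + (1/5)·8 + (1/25)·9
     = 96/25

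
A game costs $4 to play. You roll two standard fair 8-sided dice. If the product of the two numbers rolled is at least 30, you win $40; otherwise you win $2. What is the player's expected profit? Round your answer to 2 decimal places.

$8.09

E[payout] = (47/64)·2 + (17/64)·40 = 387/32
Expected profit = 387/32 − 4 = 259/32 ≈ $8.09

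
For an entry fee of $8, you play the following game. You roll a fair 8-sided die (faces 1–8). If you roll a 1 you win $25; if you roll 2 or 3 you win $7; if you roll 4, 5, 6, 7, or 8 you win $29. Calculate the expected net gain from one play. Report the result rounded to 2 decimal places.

$15.00

E[payout] = (1/4)·7 + (1/8)·25 + (5/8)·29 = 23
Expected profit = 23 − 8 = 15 ≈ $15.00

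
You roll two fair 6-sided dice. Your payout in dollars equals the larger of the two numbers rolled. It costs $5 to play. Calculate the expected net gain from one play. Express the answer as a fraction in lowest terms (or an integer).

Distribution of the larger of the two numbers rolled: 1 w.p. 1/36, 2 w.p. 1/12, 3 w.p. 5/36, 4 w.p. 7/36, 5 w.p. 1/4, 6 w.p. 11/36
E[payout] = (1/36)·1 + (1/12)·2 + (5/36)·3 + (7/36)·4 + (1/4)·5 + (11/36)·6 = 161/36
Expected profit = 161/36 − 5 = -19/36

-19/36 dollars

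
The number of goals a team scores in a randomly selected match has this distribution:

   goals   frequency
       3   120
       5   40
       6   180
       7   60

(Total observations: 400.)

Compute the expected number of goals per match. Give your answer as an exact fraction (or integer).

Total = 400, so P(goals=3) = 120/400, etc.
E[X] = (3/10)·3 + (1/10)·5 + (9/20)·6 + (3/20)·7
     = 103/20

103/20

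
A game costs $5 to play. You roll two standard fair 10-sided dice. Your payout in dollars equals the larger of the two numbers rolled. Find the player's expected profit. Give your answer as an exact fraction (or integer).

43/20 dollars

Distribution of the larger of the two numbers rolled: 1 w.p. 1/100, 2 w.p. 3/100, 3 w.p. 1/20, 4 w.p. 7/100, 5 w.p. 9/100, 6 w.p. 11/100, …
E[payout] = (1/100)·1 + (3/100)·2 + (1/20)·3 + (7/100)·4 + (9/100)·5 + (11/100)·6 + (13/100)·7 + (3/20)·8 + (17/100)·9 + (19/100)·10 = 143/20
Expected profit = 143/20 − 5 = 43/20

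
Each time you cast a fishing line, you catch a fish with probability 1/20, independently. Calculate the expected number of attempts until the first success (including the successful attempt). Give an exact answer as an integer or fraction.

For a geometric distribution, E[trials] = 1/p = 1/(1/20) = 20.

20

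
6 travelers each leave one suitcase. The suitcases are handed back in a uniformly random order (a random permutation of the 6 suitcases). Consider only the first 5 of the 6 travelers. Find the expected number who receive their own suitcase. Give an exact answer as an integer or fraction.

5/6

Let Xᵢ = 1 if person i gets their own suitcase. For each i, P(Xᵢ=1) = 1/6.
By linearity of expectation, E[X₁+…+X_5] = 5·(1/6) = 5/6.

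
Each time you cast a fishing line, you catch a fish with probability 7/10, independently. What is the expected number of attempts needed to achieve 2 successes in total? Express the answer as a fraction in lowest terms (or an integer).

By linearity (sum of 2 independent geometric waits), E[trials] = 2/p = 2/(7/10) = 20/7.

20/7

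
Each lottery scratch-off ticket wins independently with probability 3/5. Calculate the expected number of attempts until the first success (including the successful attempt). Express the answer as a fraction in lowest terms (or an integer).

5/3

For a geometric distribution, E[trials] = 1/p = 1/(3/5) = 5/3.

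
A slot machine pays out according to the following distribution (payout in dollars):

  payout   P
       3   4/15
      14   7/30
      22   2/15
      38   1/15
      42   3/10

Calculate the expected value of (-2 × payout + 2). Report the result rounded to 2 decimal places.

-42.27

E[-2x+2] = (4/15)·(-4) + (7/30)·(-26) + (2/15)·(-42) + (1/15)·(-74) + (3/10)·(-82)
     = -634/15 ≈ -42.27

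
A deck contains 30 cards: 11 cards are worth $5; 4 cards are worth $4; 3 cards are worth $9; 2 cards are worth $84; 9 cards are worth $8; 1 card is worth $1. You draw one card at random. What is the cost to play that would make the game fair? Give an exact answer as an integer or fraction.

E[payout] = (11/30)·5 + (4/30)·4 + (3/30)·9 + (2/30)·84 + (9/30)·8 + (1/30)·1 = 113/10
Fair fee = E[payout] = 113/10

113/10 dollars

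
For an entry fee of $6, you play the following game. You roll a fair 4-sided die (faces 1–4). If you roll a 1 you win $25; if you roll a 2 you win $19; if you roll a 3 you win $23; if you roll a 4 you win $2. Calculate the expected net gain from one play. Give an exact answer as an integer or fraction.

45/4 dollars

E[payout] = (1/4)·2 + (1/4)·19 + (1/4)·23 + (1/4)·25 = 69/4
Expected profit = 69/4 − 6 = 45/4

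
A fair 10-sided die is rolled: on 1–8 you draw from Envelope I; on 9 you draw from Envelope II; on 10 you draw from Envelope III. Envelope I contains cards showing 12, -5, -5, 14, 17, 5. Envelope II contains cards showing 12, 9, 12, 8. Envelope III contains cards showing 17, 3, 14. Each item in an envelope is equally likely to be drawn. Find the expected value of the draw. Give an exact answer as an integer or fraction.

289/40

E[X | Envelope I] = (12 − 5 − 5 + 14 + 17 + 5)/6 = 19/3
E[X | Envelope II] = (12 + 9 + 12 + 8)/4 = 41/4
E[X | Envelope III] = (17 + 3 + 14)/3 = 34/3
E[X] = (4/5)·19/3 + (1/10)·41/4 + (1/10)·34/3 = 289/40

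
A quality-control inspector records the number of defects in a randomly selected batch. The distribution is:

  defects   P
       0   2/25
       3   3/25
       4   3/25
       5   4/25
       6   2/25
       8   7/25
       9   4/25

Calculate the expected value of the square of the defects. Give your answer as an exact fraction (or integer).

1019/25

E[X²] = (2/25)·0 + (3/25)·9 + (3/25)·16 + (4/25)·25 + (2/25)·36 + (7/25)·64 + (4/25)·81
     = 1019/25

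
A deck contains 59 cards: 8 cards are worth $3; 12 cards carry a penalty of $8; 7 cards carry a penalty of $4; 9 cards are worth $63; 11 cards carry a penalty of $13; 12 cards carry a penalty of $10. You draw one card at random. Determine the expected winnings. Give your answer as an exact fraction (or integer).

E[payout] = (8/59)·3 + (12/59)·(-8) + (7/59)·(-4) + (9/59)·63 + (11/59)·(-13) + (12/59)·(-10) = 204/59

204/59 dollars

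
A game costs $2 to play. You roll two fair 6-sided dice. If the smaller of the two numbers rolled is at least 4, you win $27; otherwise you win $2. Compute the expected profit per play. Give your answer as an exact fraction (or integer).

E[payout] = (3/4)·2 + (1/4)·27 = 33/4
Expected profit = 33/4 − 2 = 25/4

25/4 dollars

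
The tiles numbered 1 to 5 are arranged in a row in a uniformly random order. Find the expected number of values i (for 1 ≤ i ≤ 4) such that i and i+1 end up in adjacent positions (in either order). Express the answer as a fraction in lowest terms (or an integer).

8/5

For each i ∈ {1,…,4}, let Xᵢ = 1 if i and i+1 are adjacent. P(Xᵢ=1) = 2·(5−1)!/5! = 2/5.
By linearity, E[ΣXᵢ] = (4)·(2/5) = 8/5.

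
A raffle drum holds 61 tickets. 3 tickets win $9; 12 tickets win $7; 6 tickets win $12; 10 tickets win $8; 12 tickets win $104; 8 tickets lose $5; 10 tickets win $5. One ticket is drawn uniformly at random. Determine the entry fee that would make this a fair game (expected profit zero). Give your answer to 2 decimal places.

E[payout] = (3/61)·9 + (12/61)·7 + (6/61)·12 + (10/61)·8 + (12/61)·104 + (8/61)·(-5) + (10/61)·5 = 1521/61
Fair fee = E[payout] = 1521/61 ≈ $24.93

$24.93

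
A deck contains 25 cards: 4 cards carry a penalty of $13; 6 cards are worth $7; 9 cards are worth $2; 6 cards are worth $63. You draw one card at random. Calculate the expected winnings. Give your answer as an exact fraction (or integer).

386/25 dollars

E[payout] = (4/25)·(-13) + (6/25)·7 + (9/25)·2 + (6/25)·63 = 386/25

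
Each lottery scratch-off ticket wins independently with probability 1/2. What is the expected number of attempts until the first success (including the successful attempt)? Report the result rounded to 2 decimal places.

2.00

For a geometric distribution, E[trials] = 1/p = 1/(1/2) = 2.
≈ 2.00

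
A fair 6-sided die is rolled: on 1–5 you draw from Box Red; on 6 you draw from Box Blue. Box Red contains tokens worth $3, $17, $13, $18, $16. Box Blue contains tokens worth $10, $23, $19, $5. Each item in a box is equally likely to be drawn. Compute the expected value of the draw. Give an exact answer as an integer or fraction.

E[X | Box Red] = (3 + 17 + 13 + 18 + 16)/5 = 67/5
E[X | Box Blue] = (10 + 23 + 19 + 5)/4 = 57/4
E[X] = (5/6)·67/5 + (1/6)·57/4 = 325/24

325/24 dollars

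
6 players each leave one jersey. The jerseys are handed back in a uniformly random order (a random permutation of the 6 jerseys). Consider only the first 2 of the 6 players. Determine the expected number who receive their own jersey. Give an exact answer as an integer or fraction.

Let Xᵢ = 1 if person i gets their own jersey. For each i, P(Xᵢ=1) = 1/6.
By linearity of expectation, E[X₁+…+X_2] = 2·(1/6) = 1/3.

1/3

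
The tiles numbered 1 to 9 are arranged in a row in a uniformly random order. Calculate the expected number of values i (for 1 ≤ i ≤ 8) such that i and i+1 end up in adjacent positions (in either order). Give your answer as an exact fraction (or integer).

For each i ∈ {1,…,8}, let Xᵢ = 1 if i and i+1 are adjacent. P(Xᵢ=1) = 2·(9−1)!/9! = 2/9.
By linearity, E[ΣXᵢ] = (8)·(2/9) = 16/9.

16/9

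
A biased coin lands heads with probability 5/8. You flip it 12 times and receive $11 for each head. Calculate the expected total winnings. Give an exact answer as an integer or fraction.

165/2 dollars

E[#heads] = 12·5/8 = 15/2 (linearity over flips).
E[winnings] = 11·15/2 = 165/2.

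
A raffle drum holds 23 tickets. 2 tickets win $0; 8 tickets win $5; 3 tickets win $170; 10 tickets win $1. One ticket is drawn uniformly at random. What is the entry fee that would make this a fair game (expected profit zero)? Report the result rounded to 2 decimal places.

E[payout] = (2/23)·0 + (8/23)·5 + (3/23)·170 + (10/23)·1 = 560/23
Fair fee = E[payout] = 560/23 ≈ $24.35

$24.35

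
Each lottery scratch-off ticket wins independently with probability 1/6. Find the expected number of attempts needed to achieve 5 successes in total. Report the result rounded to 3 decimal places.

By linearity (sum of 5 independent geometric waits), E[trials] = 5/p = 5/(1/6) = 30.
≈ 30.000

30.000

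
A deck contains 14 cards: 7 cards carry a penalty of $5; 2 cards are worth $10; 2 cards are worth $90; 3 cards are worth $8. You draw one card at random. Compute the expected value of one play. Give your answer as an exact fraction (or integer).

E[payout] = (7/14)·(-5) + (2/14)·10 + (2/14)·90 + (3/14)·8 = 27/2

27/2 dollars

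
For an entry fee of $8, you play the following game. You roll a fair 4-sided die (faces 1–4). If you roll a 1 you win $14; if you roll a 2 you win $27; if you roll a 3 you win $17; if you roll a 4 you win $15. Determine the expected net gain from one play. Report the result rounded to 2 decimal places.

$10.25

E[payout] = (1/4)·14 + (1/4)·15 + (1/4)·17 + (1/4)·27 = 73/4
Expected profit = 73/4 − 8 = 41/4 ≈ $10.25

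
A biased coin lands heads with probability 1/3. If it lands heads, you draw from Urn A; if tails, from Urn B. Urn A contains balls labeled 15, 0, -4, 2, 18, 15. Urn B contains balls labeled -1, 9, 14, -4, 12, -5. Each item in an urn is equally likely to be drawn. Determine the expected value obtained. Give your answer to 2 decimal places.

E[X | Urn A] = (15 + 0 − 4 + 2 + 18 + 15)/6 = 23/3
E[X | Urn B] = (-1 + 9 + 14 − 4 + 12 − 5)/6 = 25/6
E[X] = (1/3)·23/3 + (2/3)·25/6 = 16/3 ≈ 5.33

5.33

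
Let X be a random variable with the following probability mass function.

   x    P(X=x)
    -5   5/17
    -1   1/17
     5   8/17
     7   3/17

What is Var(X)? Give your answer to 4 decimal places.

23.5848

E[X] = (5/17)·(-5) + (1/17)·(-1) + (8/17)·5 + (3/17)·7 = 35/17
E[X²] = (5/17)·25 + (1/17)·1 + (8/17)·25 + (3/17)·49 = 473/17
Var(X) = 473/17 − (35/17)² = 6816/289 ≈ 23.5848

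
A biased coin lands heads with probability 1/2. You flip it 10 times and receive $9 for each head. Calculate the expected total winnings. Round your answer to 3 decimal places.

$45.000

E[#heads] = 10·1/2 = 5 (linearity over flips).
E[winnings] = 9·5 = 45.
≈ 45.000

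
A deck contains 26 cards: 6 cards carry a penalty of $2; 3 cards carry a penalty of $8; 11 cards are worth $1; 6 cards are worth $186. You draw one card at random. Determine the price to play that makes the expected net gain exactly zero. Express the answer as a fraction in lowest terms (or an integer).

E[payout] = (6/26)·(-2) + (3/26)·(-8) + (11/26)·1 + (6/26)·186 = 1091/26
Fair fee = E[payout] = 1091/26

1091/26 dollars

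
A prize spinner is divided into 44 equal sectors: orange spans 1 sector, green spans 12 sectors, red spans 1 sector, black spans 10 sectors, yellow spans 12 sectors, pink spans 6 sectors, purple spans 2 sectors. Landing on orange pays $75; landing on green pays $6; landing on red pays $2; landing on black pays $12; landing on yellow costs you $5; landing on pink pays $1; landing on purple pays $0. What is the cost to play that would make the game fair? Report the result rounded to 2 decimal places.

E[payout] = (1/44)·75 + (12/44)·6 + (1/44)·2 + (10/44)·12 + (12/44)·(-5) + (6/44)·1 + (2/44)·0 = 215/44
Fair fee = E[payout] = 215/44 ≈ $4.89

$4.89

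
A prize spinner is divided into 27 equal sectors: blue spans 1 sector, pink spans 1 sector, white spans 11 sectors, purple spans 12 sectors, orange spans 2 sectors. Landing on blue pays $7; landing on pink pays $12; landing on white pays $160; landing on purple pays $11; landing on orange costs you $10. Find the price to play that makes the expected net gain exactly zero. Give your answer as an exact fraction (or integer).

E[payout] = (1/27)·7 + (1/27)·12 + (11/27)·160 + (12/27)·11 + (2/27)·(-10) = 1891/27
Fair fee = E[payout] = 1891/27

1891/27 dollars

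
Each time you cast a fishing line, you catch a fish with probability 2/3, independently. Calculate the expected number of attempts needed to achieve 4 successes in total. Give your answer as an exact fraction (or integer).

By linearity (sum of 4 independent geometric waits), E[trials] = 4/p = 4/(2/3) = 6.

6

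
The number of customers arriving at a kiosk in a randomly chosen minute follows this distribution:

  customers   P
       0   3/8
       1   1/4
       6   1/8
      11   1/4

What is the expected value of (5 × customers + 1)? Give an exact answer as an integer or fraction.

79/4

E[5x+1] = (3/8)·1 + (1/4)·6 + (1/8)·31 + (1/4)·56
     = 79/4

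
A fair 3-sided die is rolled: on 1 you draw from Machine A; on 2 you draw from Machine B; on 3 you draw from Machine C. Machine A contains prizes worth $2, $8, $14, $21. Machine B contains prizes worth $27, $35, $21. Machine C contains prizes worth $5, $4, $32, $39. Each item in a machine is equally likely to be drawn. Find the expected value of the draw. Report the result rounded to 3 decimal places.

E[X | Machine A] = (2 + 8 + 14 + 21)/4 = 45/4
E[X | Machine B] = (27 + 35 + 21)/3 = 83/3
E[X | Machine C] = (5 + 4 + 32 + 39)/4 = 20
E[X] = (1/3)·45/4 + (1/3)·83/3 + (1/3)·20 = 707/36 ≈ 19.639

$19.639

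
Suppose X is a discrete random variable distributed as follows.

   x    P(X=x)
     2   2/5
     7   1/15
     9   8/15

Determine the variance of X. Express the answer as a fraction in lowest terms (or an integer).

2534/225

E[X] = (2/5)·2 + (1/15)·7 + (8/15)·9 = 91/15
E[X²] = (2/5)·4 + (1/15)·49 + (8/15)·81 = 721/15
Var(X) = 721/15 − (91/15)² = 2534/225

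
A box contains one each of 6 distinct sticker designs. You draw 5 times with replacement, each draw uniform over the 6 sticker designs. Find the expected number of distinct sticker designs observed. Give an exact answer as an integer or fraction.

Let Xⱼ=1 if type j appears at least once. P(Xⱼ=1) = 1 − ((6−1)/6)^5 = 4651/7776.
E[#distinct] = 6·4651/7776 = 4651/1296.

4651/1296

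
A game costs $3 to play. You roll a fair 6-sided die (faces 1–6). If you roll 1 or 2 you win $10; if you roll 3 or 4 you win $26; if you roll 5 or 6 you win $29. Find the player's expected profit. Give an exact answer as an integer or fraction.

56/3 dollars

E[payout] = (1/3)·10 + (1/3)·26 + (1/3)·29 = 65/3
Expected profit = 65/3 − 3 = 56/3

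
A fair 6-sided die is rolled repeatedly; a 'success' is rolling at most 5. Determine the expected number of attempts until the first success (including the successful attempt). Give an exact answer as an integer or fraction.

6/5

For a geometric distribution, E[trials] = 1/p = 1/(5/6) = 6/5.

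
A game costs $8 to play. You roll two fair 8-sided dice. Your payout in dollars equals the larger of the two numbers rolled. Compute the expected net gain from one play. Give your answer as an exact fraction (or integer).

-35/16 dollars

Distribution of the larger of the two numbers rolled: 1 w.p. 1/64, 2 w.p. 3/64, 3 w.p. 5/64, 4 w.p. 7/64, 5 w.p. 9/64, 6 w.p. 11/64, …
E[payout] = (1/64)·1 + (3/64)·2 + (5/64)·3 + (7/64)·4 + (9/64)·5 + (11/64)·6 + (13/64)·7 + (15/64)·8 = 93/16
Expected profit = 93/16 − 8 = -35/16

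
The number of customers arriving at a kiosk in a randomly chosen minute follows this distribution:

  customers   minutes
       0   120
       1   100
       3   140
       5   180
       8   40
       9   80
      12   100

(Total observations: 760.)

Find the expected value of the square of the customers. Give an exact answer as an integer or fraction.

1465/38

Total = 760, so P(customers=0) = 120/760, etc.
E[X²] = (3/19)·0 + (5/38)·1 + (7/38)·9 + (9/38)·25 + (1/19)·64 + (2/19)·81 + (5/38)·144
     = 1465/38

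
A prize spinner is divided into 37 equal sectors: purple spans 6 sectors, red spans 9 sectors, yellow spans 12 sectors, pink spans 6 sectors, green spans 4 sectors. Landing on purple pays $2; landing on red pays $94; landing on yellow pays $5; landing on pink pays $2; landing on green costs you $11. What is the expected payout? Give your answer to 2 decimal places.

E[payout] = (6/37)·2 + (9/37)·94 + (12/37)·5 + (6/37)·2 + (4/37)·(-11) = 886/37
≈ $23.95

$23.95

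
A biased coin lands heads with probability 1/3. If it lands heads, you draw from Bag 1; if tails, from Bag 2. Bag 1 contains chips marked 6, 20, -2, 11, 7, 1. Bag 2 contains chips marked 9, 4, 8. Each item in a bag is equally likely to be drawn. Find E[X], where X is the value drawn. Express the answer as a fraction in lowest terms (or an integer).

127/18

E[X | Bag 1] = (6 + 20 − 2 + 11 + 7 + 1)/6 = 43/6
E[X | Bag 2] = (9 + 4 + 8)/3 = 7
E[X] = (1/3)·43/6 + (2/3)·7 = 127/18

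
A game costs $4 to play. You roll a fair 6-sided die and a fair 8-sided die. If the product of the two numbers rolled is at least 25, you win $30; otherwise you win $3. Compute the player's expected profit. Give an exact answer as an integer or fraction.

E[payout] = (19/24)·3 + (5/24)·30 = 69/8
Expected profit = 69/8 − 4 = 37/8

37/8 dollars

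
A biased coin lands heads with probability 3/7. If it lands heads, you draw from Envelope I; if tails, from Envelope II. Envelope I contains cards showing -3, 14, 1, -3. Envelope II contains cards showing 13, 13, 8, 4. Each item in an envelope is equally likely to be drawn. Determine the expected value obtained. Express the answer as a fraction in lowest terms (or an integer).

E[X | Envelope I] = (-3 + 14 + 1 − 3)/4 = 9/4
E[X | Envelope II] = (13 + 13 + 8 + 4)/4 = 19/2
E[X] = (3/7)·9/4 + (4/7)·19/2 = 179/28

179/28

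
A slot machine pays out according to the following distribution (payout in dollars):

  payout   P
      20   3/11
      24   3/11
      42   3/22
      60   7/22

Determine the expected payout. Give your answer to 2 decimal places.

E[X] = (3/11)·20 + (3/11)·24 + (3/22)·42 + (7/22)·60
     = 405/11 ≈ 36.82

$36.82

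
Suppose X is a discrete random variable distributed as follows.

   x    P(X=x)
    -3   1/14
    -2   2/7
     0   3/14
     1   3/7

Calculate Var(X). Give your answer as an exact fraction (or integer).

E[X] = (1/14)·(-3) + (2/7)·(-2) + (3/14)·0 + (3/7)·1 = -5/14
E[X²] = (1/14)·9 + (2/7)·4 + (3/14)·0 + (3/7)·1 = 31/14
Var(X) = 31/14 − (-5/14)² = 409/196

409/196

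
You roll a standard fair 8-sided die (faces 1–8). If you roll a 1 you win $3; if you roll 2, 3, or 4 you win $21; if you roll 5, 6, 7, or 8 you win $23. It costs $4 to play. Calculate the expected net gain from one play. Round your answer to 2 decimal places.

E[payout] = (1/8)·3 + (3/8)·21 + (1/2)·23 = 79/4
Expected profit = 79/4 − 4 = 63/4 ≈ $15.75

$15.75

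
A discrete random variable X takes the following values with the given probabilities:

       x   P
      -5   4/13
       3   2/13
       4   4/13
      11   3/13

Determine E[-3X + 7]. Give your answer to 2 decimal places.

E[-3x+7] = (4/13)·22 + (2/13)·(-2) + (4/13)·(-5) + (3/13)·(-26)
     = -14/13 ≈ -1.08

-1.08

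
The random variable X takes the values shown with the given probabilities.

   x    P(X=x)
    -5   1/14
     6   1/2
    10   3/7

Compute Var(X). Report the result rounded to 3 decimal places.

E[X] = (1/14)·(-5) + (1/2)·6 + (3/7)·10 = 97/14
E[X²] = (1/14)·25 + (1/2)·36 + (3/7)·100 = 877/14
Var(X) = 877/14 − (97/14)² = 2869/196 ≈ 14.638

14.638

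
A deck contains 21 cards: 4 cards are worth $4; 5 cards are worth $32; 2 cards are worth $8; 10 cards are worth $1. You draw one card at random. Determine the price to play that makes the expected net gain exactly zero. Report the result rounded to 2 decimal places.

$9.62

E[payout] = (4/21)·4 + (5/21)·32 + (2/21)·8 + (10/21)·1 = 202/21
Fair fee = E[payout] = 202/21 ≈ $9.62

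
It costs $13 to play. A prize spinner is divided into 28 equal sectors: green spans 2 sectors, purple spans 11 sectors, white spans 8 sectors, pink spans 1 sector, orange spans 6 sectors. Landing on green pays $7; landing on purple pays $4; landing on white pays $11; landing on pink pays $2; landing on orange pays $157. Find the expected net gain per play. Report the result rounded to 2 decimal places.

E[payout] = (2/28)·7 + (11/28)·4 + (8/28)·11 + (1/28)·2 + (6/28)·157 = 545/14
Expected profit = 545/14 − 13 = 363/14 ≈ $25.93

$25.93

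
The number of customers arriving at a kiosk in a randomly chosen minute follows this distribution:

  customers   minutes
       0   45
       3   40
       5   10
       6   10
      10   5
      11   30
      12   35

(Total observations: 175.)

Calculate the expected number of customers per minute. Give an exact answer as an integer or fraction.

Total = 175, so P(customers=0) = 45/175, etc.
E[X] = (9/35)·0 + (8/35)·3 + (2/35)·5 + (2/35)·6 + (1/35)·10 + (6/35)·11 + (1/5)·12
     = 206/35

206/35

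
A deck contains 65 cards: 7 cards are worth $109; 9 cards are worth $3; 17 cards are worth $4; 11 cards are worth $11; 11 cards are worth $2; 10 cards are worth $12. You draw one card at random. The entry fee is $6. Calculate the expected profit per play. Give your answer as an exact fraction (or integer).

E[payout] = (7/65)·109 + (9/65)·3 + (17/65)·4 + (11/65)·11 + (11/65)·2 + (10/65)·12 = 1121/65
Expected profit = 1121/65 − 6 = 731/65

731/65 dollars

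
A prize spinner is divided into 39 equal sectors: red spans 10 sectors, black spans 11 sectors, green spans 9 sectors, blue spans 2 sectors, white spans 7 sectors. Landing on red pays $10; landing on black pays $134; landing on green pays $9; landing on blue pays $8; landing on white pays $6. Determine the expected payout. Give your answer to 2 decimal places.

E[payout] = (10/39)·10 + (11/39)·134 + (9/39)·9 + (2/39)·8 + (7/39)·6 = 571/13
≈ $43.92

$43.92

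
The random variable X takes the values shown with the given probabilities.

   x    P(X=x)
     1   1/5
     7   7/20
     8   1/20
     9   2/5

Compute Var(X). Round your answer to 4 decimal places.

E[X] = (1/5)·1 + (7/20)·7 + (1/20)·8 + (2/5)·9 = 133/20
E[X²] = (1/5)·1 + (7/20)·49 + (1/20)·64 + (2/5)·81 = 1059/20
Var(X) = 1059/20 − (133/20)² = 3491/400 ≈ 8.7275

8.7275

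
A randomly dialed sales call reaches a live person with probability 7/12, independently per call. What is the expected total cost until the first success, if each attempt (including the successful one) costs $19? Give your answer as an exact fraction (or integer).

E[#attempts] = 1/p = 12/7; E[cost] = 19·12/7 = 228/7.

228/7 dollars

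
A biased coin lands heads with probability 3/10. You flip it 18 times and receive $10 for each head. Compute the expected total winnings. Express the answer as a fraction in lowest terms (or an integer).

$54

E[#heads] = 18·3/10 = 27/5 (linearity over flips).
E[winnings] = 10·27/5 = 54.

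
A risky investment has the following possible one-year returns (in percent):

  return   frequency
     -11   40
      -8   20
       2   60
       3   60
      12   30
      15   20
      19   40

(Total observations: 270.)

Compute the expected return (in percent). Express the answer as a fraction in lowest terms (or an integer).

Total = 270, so P(return=-11) = 40/270, etc.
E[X] = (4/27)·(-11) + (2/27)·(-8) + (2/9)·2 + (2/9)·3 + (1/9)·12 + (2/27)·15 + (4/27)·19
     = 112/27

112/27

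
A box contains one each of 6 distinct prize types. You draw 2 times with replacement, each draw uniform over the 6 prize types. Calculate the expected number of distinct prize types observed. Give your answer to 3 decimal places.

1.833

Let Xⱼ=1 if type j appears at least once. P(Xⱼ=1) = 1 − ((6−1)/6)^2 = 11/36.
E[#distinct] = 6·11/36 = 11/6.
≈ 1.833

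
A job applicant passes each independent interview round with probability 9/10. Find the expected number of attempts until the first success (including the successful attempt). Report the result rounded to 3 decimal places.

1.111

For a geometric distribution, E[trials] = 1/p = 1/(9/10) = 10/9.
≈ 1.111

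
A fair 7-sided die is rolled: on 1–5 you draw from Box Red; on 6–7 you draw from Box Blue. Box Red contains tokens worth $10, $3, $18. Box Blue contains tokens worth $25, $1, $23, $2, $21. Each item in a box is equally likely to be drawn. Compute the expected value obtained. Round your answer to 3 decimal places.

E[X | Box Red] = (10 + 3 + 18)/3 = 31/3
E[X | Box Blue] = (25 + 1 + 23 + 2 + 21)/5 = 72/5
E[X] = (5/7)·31/3 + (2/7)·72/5 = 1207/105 ≈ 11.495

$11.495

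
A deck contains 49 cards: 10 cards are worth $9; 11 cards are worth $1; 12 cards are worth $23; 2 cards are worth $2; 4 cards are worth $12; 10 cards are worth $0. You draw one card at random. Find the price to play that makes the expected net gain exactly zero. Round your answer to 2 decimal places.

E[payout] = (10/49)·9 + (11/49)·1 + (12/49)·23 + (2/49)·2 + (4/49)·12 + (10/49)·0 = 429/49
Fair fee = E[payout] = 429/49 ≈ $8.76

$8.76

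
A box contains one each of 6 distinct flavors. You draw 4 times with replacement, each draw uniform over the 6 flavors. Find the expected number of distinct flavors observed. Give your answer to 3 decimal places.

Let Xⱼ=1 if type j appears at least once. P(Xⱼ=1) = 1 − ((6−1)/6)^4 = 671/1296.
E[#distinct] = 6·671/1296 = 671/216.
≈ 3.106

3.106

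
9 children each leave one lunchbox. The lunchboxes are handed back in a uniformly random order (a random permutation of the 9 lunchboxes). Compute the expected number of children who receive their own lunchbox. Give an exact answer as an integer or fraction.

1

Let Xᵢ = 1 if person i gets their own lunchbox. For each i, P(Xᵢ=1) = 1/9.
By linearity of expectation, E[X₁+…+X_9] = 9·(1/9) = 1.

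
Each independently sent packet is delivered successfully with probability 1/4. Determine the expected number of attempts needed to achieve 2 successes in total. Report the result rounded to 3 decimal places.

8.000

By linearity (sum of 2 independent geometric waits), E[trials] = 2/p = 2/(1/4) = 8.
≈ 8.000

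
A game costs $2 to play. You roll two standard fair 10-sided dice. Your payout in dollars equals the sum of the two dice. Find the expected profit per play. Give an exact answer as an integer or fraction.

$9

Distribution of the sum of the two dice: 2 w.p. 1/100, 3 w.p. 1/50, 4 w.p. 3/100, 5 w.p. 1/25, 6 w.p. 1/20, 7 w.p. 3/50, …
E[payout] = (1/100)·2 + (1/50)·3 + (3/100)·4 + (1/25)·5 + (1/20)·6 + (3/50)·7 + (7/100)·8 + (2/25)·9 + (9/100)·10 + (1/10)·11 + (9/100)·12 + (2/25)·13 + (7/100)·14 + (3/50)·15 + (1/20)·16 + (1/25)·17 + (3/100)·18 + (1/50)·19 + (1/100)·20 = 11
Expected profit = 11 − 2 = 9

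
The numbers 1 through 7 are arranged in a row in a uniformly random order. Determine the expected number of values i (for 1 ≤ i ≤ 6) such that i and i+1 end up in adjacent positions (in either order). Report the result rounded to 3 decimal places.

1.714

For each i ∈ {1,…,6}, let Xᵢ = 1 if i and i+1 are adjacent. P(Xᵢ=1) = 2·(7−1)!/7! = 2/7.
By linearity, E[ΣXᵢ] = (6)·(2/7) = 12/7.
≈ 1.714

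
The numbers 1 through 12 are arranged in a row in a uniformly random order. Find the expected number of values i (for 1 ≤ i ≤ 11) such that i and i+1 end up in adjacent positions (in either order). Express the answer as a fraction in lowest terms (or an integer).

For each i ∈ {1,…,11}, let Xᵢ = 1 if i and i+1 are adjacent. P(Xᵢ=1) = 2·(12−1)!/12! = 2/12.
By linearity, E[ΣXᵢ] = (11)·(2/12) = 11/6.

11/6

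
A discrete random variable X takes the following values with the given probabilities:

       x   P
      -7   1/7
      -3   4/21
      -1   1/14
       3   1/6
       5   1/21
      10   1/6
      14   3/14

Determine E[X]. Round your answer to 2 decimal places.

E[X] = (1/7)·(-7) + (4/21)·(-3) + (1/14)·(-1) + (1/6)·3 + (1/21)·5 + (1/6)·10 + (3/14)·14
     = 79/21 ≈ 3.76

3.76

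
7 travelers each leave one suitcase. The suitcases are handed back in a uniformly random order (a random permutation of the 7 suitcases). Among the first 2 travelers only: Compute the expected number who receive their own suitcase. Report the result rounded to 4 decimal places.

Let Xᵢ = 1 if person i gets their own suitcase. For each i, P(Xᵢ=1) = 1/7.
By linearity of expectation, E[X₁+…+X_2] = 2·(1/7) = 2/7.
≈ 0.2857

0.2857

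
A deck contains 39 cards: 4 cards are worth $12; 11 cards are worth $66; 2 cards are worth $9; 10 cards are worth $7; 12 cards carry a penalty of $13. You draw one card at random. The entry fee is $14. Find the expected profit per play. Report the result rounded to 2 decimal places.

E[payout] = (4/39)·12 + (11/39)·66 + (2/39)·9 + (10/39)·7 + (12/39)·(-13) = 706/39
Expected profit = 706/39 − 14 = 160/39 ≈ $4.10

$4.10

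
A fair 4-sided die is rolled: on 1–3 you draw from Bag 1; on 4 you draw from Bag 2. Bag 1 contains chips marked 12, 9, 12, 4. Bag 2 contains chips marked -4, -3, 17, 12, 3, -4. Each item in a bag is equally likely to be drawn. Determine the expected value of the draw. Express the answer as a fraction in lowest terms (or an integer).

E[X | Bag 1] = (12 + 9 + 12 + 4)/4 = 37/4
E[X | Bag 2] = (-4 − 3 + 17 + 12 + 3 − 4)/6 = 7/2
E[X] = (3/4)·37/4 + (1/4)·7/2 = 125/16

125/16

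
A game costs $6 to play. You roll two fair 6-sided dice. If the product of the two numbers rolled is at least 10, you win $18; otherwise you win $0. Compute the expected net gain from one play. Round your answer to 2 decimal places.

E[payout] = (17/36)·0 + (19/36)·18 = 19/2
Expected profit = 19/2 − 6 = 7/2 ≈ $3.50

$3.50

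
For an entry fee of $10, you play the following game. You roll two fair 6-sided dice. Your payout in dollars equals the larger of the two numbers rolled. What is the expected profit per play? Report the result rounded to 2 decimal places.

Distribution of the larger of the two numbers rolled: 1 w.p. 1/36, 2 w.p. 1/12, 3 w.p. 5/36, 4 w.p. 7/36, 5 w.p. 1/4, 6 w.p. 11/36
E[payout] = (1/36)·1 + (1/12)·2 + (5/36)·3 + (7/36)·4 + (1/4)·5 + (11/36)·6 = 161/36
Expected profit = 161/36 − 10 = -199/36 ≈ -$5.53

-$5.53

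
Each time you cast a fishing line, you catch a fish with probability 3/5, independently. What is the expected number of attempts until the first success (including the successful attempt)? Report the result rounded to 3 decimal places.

1.667

For a geometric distribution, E[trials] = 1/p = 1/(3/5) = 5/3.
≈ 1.667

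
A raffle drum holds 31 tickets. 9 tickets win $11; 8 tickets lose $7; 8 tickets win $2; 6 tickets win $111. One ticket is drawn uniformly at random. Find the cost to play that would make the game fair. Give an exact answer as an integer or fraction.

725/31 dollars

E[payout] = (9/31)·11 + (8/31)·(-7) + (8/31)·2 + (6/31)·111 = 725/31
Fair fee = E[payout] = 725/31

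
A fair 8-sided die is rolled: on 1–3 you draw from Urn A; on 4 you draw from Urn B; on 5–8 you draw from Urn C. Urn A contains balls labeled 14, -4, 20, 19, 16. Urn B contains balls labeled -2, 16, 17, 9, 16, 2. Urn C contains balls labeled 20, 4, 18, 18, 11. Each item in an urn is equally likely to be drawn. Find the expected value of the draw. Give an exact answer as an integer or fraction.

791/60

E[X | Urn A] = (14 − 4 + 20 + 19 + 16)/5 = 13
E[X | Urn B] = (-2 + 16 + 17 + 9 + 16 + 2)/6 = 29/3
E[X | Urn C] = (20 + 4 + 18 + 18 + 11)/5 = 71/5
E[X] = (3/8)·13 + (1/8)·29/3 + (1/2)·71/5 = 791/60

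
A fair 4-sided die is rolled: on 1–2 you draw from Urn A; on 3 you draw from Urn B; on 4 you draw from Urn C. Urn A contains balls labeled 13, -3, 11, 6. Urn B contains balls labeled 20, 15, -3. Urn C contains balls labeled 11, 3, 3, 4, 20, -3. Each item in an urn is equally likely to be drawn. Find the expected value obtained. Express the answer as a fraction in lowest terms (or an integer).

61/8

E[X | Urn A] = (13 − 3 + 11 + 6)/4 = 27/4
E[X | Urn B] = (20 + 15 − 3)/3 = 32/3
E[X | Urn C] = (11 + 3 + 3 + 4 + 20 − 3)/6 = 19/3
E[X] = (1/2)·27/4 + (1/4)·32/3 + (1/4)·19/3 = 61/8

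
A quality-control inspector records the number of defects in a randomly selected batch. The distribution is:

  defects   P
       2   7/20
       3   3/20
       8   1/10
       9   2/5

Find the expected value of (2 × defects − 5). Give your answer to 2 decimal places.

E[2x-5] = (7/20)·(-1) + (3/20)·1 + (1/10)·11 + (2/5)·13
     = 61/10 ≈ 6.10

6.10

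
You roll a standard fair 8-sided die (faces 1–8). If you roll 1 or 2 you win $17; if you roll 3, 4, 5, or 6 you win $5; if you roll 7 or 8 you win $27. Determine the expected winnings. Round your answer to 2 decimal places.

$13.50

E[payout] = (1/2)·5 + (1/4)·17 + (1/4)·27 = 27/2
≈ $13.50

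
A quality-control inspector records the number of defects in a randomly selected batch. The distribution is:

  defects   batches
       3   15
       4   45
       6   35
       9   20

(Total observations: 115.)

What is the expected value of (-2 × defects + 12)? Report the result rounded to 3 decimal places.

1.304

Total = 115, so P(defects=3) = 15/115, etc.
E[-2x+12] = (3/23)·6 + (9/23)·4 + (7/23)·0 + (4/23)·(-6)
     = 30/23 ≈ 1.304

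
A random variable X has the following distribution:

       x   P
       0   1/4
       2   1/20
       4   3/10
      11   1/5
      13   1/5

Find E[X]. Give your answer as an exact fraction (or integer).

61/10

E[X] = (1/4)·0 + (1/20)·2 + (3/10)·4 + (1/5)·11 + (1/5)·13
     = 61/10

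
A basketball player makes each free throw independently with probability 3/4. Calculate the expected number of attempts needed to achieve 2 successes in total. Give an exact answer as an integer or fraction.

8/3

By linearity (sum of 2 independent geometric waits), E[trials] = 2/p = 2/(3/4) = 8/3.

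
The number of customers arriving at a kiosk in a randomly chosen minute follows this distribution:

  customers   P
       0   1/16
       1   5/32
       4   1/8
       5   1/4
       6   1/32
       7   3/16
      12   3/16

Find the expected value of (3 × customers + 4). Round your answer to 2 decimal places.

E[3x+4] = (1/16)·4 + (5/32)·7 + (1/8)·16 + (1/4)·19 + (1/32)·22 + (3/16)·25 + (3/16)·40
     = 671/32 ≈ 20.97

20.97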